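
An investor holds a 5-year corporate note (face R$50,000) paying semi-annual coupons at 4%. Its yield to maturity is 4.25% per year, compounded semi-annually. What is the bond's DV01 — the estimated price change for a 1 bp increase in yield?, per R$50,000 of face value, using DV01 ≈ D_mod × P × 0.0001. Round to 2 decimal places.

R$22.16

Periodic yield y = 0.02125.
  t   CF        PV=CF/(1+0.02125)^t    t·PV
  1     1,000.00       979.1922       979.1922
  2     1,000.00       958.8173     1,917.6346
  3     1,000.00       938.8664     2,816.5992
  4     1,000.00       919.3306     3,677.3225
  5     1,000.00       900.2013     4,501.0067
  6     1,000.00       881.4701     5,288.8206
  7     1,000.00       863.1286     6,041.9003
  8     1,000.00       845.1688     6,761.3502
  9     1,000.00       827.5826     7,448.2438
  10   51,000.00    41,328.4846   413,284.8455
  Σ                 49,442.2425   452,716.9154
P = 49,442.2425; D_Mac = 9.15648 half-year periods = 4.57824 yrs; D_mod = 4.48298 yrs.
DV01 ≈ 4.48298 × 49,442.2425 × 0.0001 = 22.164843.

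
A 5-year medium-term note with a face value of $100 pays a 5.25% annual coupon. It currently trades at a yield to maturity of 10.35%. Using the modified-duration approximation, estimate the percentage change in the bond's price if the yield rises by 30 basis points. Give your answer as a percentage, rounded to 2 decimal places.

Periodic yield y = 0.1035. Modified duration first:
  t   CF        PV=CF/(1+0.1035)^t    t·PV
  1         5.25         4.7576         4.7576
  2         5.25         4.3114         8.6227
  3         5.25         3.9070        11.7210
  4         5.25         3.5405        14.1622
  5       105.25        64.3221       321.6106
  Σ                     80.8386       360.8741
P = 80.8386; D_Mac = 4.46413 yrs; D_mod = 4.46413/(1+0.1035) = 4.04543 yrs.
ΔP/P ≈ -D_mod · Δy = -4.04543 × (+0.003) = -0.012136 = -1.2136%.

-1.21%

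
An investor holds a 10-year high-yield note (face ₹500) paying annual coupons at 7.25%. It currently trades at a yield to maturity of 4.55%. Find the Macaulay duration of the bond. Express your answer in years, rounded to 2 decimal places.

Periodic yield y = 0.0455. Discount each cash flow and weight by its year:
  t   CF        PV=CF/(1+0.0455)^t    t·PV
  1        36.25        34.6724        34.6724
  2        36.25        33.1635        66.3269
  3        36.25        31.7202        95.1606
  4        36.25        30.3397       121.3590
  5        36.25        29.0194       145.0968
  6        36.25        27.7564       166.5386
  7        36.25        26.5485       185.8394
  8        36.25        25.3931       203.1448
  9        36.25        24.2880       218.5920
  10      536.25       343.6584     3,436.5838
  Σ                    606.5596     4,673.3143
Price P = Σ PV = 606.5596.
Macaulay duration = Σ(t·PV) / P = 4,673.3143 / 606.5596 = 7.70463 years.

7.70 years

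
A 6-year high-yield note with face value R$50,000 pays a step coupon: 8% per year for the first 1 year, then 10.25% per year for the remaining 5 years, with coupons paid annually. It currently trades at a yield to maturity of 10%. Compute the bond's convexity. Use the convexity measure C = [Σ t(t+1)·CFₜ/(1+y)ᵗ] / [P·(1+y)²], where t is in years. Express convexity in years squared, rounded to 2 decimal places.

With y = 0.1:
  t   CF        PV=CF/(1+0.1)^t    t·PV        t(t+1)·PV
  1     4,000.00     3,636.3636     3,636.3636       7,272.7273
  2     5,125.00     4,235.5372     8,471.0744      25,413.2231
  3     5,125.00     3,850.4884    11,551.4651      46,205.8603
  4     5,125.00     3,500.4440    14,001.7758      70,008.8792
  5     5,125.00     3,182.2218    15,911.1089      95,466.6534
  6    55,125.00    31,116.6254   186,699.7524   1,306,898.2666
  Σ                 49,521.6803   240,271.5402   1,551,265.6098
P = 49,521.6803.
Convexity = Σ t(t+1)·PV / [P·(1+y)²] = 1,551,265.6098 / (49,521.6803 × 1.210000) = 25.88841.

25.89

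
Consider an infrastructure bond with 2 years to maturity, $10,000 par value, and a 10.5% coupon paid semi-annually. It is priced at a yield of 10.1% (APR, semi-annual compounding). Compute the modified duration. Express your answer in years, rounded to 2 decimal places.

Periodic yield y = 0.0505. First find Macaulay duration:
  t   CF        PV=CF/(1+0.0505)^t    t·PV
  1       525.00       499.7620       499.7620
  2       525.00       475.7373       951.4746
  3       525.00       452.8675     1,358.6024
  4    10,525.00     8,642.4699    34,569.8797
  Σ                 10,070.8367    37,379.7188
P = 10,070.8367; Macaulay duration = 37,379.7188 / 10,070.8367 = 3.71168 half-year periods = 1.85584 years.
Modified duration = D_Mac / (1 + y) = 1.85584 / 1.0505 = 1.76663 years.

1.77 years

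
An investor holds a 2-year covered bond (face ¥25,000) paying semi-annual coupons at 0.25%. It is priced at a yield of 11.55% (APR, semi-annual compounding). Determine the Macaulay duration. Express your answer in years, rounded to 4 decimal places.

Periodic yield y = 0.05775. Discount each cash flow and weight by its period:
  t   CF        PV=CF/(1+0.05775)^t    t·PV
  1        31.25        29.5438        29.5438
  2        31.25        27.9308        55.8617
  3        31.25        26.4059        79.2177
  4    25,031.25    19,996.3349    79,985.3396
  Σ                 20,080.2155    80,149.9628
Price P = Σ PV = 20,080.2155.
Macaulay duration = Σ(t·PV) / P = 80,149.9628 / 20,080.2155 = 3.99149 half-year periods.
In years: 3.99149 / 2 = 1.99574 years.

1.9957 years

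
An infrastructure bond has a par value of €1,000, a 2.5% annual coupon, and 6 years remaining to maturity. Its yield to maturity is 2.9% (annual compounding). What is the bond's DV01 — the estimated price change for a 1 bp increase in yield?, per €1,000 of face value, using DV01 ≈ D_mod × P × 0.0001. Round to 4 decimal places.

€0.5363

Periodic yield y = 0.029.
  t   CF        PV=CF/(1+0.029)^t    t·PV
  1        25.00        24.2954        24.2954
  2        25.00        23.6107        47.2214
  3        25.00        22.9453        68.8359
  4        25.00        22.2986        89.1946
  5        25.00        21.6702       108.3511
  6     1,025.00       863.4389     5,180.6335
  Σ                    978.2592     5,518.5319
P = 978.2592; D_Mac = 5.64118 yrs; D_mod = 5.48219 yrs.
DV01 ≈ 5.48219 × 978.2592 × 0.0001 = 0.536300.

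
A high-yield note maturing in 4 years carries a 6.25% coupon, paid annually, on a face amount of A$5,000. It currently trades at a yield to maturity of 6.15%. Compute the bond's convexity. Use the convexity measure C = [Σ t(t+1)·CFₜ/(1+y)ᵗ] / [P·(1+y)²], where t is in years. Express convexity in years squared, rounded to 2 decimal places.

15.76

With y = 0.0615:
  t   CF        PV=CF/(1+0.0615)^t    t·PV        t(t+1)·PV
  1       312.50       294.3947       294.3947         588.7894
  2       312.50       277.3384       554.6768       1,664.0305
  3       312.50       261.2703       783.8109       3,135.2435
  4     5,312.50     4,184.2628    16,737.0510      83,685.2552
  Σ                  5,017.2662    18,369.9335      89,073.3186
P = 5,017.2662.
Convexity = Σ t(t+1)·PV / [P·(1+y)²] = 89,073.3186 / (5,017.2662 × 1.126782) = 15.75580.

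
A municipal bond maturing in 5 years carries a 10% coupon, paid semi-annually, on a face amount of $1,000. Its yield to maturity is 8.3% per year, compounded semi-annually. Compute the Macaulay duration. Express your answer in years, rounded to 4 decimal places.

Periodic yield y = 0.0415. Discount each cash flow and weight by its period:
  t   CF        PV=CF/(1+0.0415)^t    t·PV
  1        50.00        48.0077        48.0077
  2        50.00        46.0947        92.1895
  3        50.00        44.2580       132.7741
  4        50.00        42.4945       169.9781
  5        50.00        40.8013       204.0063
  6        50.00        39.1755       235.0529
  7        50.00        37.6145       263.3014
  8        50.00        36.1157       288.9254
  9        50.00        34.6766       312.0894
  10    1,050.00       699.1922     6,991.9217
  Σ                  1,068.4307     8,738.2465
Price P = Σ PV = 1,068.4307.
Macaulay duration = Σ(t·PV) / P = 8,738.2465 / 1,068.4307 = 8.17858 half-year periods.
In years: 8.17858 / 2 = 4.08929 years.

4.0893 years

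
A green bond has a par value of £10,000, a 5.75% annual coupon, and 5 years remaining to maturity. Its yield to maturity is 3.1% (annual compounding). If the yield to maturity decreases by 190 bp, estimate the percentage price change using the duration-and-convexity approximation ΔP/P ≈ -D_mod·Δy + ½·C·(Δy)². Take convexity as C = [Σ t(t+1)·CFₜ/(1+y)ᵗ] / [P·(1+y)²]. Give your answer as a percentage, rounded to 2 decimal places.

With y = 0.031:
  t   CF        PV=CF/(1+0.031)^t    t·PV        t(t+1)·PV
  1       575.00       557.7110       557.7110       1,115.4219
  2       575.00       540.9418     1,081.8835       3,245.6506
  3       575.00       524.6768     1,574.0304       6,296.1214
  4       575.00       508.9009     2,035.6034      10,178.0172
  5    10,575.00     9,077.9346    45,389.6730     272,338.0380
  Σ                 11,210.1650    50,638.9013     293,173.2491
P = 11,210.1650; D_Mac = 4.51723 yrs; D_mod = 4.38141 yrs; C = 24.60339.
Duration effect: -4.38141 × (-0.019) = +0.083247
Convexity effect: 0.5 × 24.60339 × (-0.019)² = +0.0044409
ΔP/P ≈ +0.083247 + 0.0044409 = +0.087688 = +8.7688%.

+8.77%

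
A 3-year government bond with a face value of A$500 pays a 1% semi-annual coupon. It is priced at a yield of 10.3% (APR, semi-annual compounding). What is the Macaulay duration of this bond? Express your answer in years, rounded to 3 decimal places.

2.956 years

Periodic yield y = 0.0515. Discount each cash flow and weight by its period:
  t   CF        PV=CF/(1+0.0515)^t    t·PV
  1         2.50         2.3776         2.3776
  2         2.50         2.2611         4.5222
  3         2.50         2.1504         6.4511
  4         2.50         2.0450         8.1802
  5         2.50         1.9449         9.7244
  6       502.50       371.7752     2,230.6511
  Σ                    382.5541     2,261.9066
Price P = Σ PV = 382.5541.
Macaulay duration = Σ(t·PV) / P = 2,261.9066 / 382.5541 = 5.91264 half-year periods.
In years: 5.91264 / 2 = 2.95632 years.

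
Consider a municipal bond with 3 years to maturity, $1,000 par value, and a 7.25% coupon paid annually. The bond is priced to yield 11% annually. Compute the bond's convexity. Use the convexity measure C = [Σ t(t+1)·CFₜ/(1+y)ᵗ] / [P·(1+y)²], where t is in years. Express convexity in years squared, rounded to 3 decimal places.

8.840

With y = 0.11:
  t   CF        PV=CF/(1+0.11)^t    t·PV        t(t+1)·PV
  1        72.50        65.3153        65.3153         130.6306
  2        72.50        58.8426       117.6853         353.0558
  3     1,072.50       784.2028     2,352.6083       9,410.4331
  Σ                    908.3607     2,535.6088       9,894.1195
P = 908.3607.
Convexity = Σ t(t+1)·PV / [P·(1+y)²] = 9,894.1195 / (908.3607 × 1.232100) = 8.84042.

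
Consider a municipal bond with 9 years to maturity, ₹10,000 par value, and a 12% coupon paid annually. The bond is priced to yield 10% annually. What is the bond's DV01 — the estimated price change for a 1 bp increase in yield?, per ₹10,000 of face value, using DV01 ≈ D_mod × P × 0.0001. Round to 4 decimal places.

Periodic yield y = 0.1.
  t   CF        PV=CF/(1+0.1)^t    t·PV
  1     1,200.00     1,090.9091     1,090.9091
  2     1,200.00       991.7355     1,983.4711
  3     1,200.00       901.5778     2,704.7333
  4     1,200.00       819.6161     3,278.4646
  5     1,200.00       745.1056     3,725.5279
  6     1,200.00       677.3687     4,064.2123
  7     1,200.00       615.7897     4,310.5282
  8     1,200.00       559.8089     4,478.4709
  9    11,200.00     4,749.8933    42,749.0399
  Σ                 11,151.8048    68,385.3572
P = 11,151.8048; D_Mac = 6.13222 yrs; D_mod = 5.57475 yrs.
DV01 ≈ 5.57475 × 11,151.8048 × 0.0001 = 6.216851.

₹6.2169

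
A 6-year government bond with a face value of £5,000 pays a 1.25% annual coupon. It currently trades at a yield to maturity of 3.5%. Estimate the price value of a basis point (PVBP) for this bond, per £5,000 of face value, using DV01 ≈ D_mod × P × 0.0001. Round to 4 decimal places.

Periodic yield y = 0.035.
  t   CF        PV=CF/(1+0.035)^t    t·PV
  1        62.50        60.3865        60.3865
  2        62.50        58.3444       116.6888
  3        62.50        56.3714       169.1143
  4        62.50        54.4651       217.8606
  5        62.50        52.6233       263.1166
  6     5,062.50     4,118.3470    24,710.0821
  Σ                  4,400.5378    25,537.2488
P = 4,400.5378; D_Mac = 5.80321 yrs; D_mod = 5.60697 yrs.
DV01 ≈ 5.60697 × 4,400.5378 × 0.0001 = 2.467367.

£2.4674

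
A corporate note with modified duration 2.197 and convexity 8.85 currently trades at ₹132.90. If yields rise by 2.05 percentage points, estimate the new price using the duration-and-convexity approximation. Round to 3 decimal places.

Duration effect: -D_mod·Δy = -2.197 × (+0.0205) = -0.0450385
Convexity effect: ½·C·(Δy)² = 0.5 × 8.85 × (0.0205)² = +0.00185960625
ΔP/P ≈ -0.0450385 + 0.00185960625 = -0.04317889375
New price ≈ 132.90 × (1 - 0.04317889375) = 127.161525020625.

₹127.162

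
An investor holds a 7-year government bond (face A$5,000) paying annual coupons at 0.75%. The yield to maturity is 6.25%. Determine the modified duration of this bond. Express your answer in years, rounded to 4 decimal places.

6.4062 years

Periodic yield y = 0.0625. First find Macaulay duration:
  t   CF        PV=CF/(1+0.0625)^t    t·PV
  1        37.50        35.2941        35.2941
  2        37.50        33.2180        66.4360
  3        37.50        31.2640        93.7920
  4        37.50        29.4249       117.6997
  5        37.50        27.6941       138.4703
  6        37.50        26.0650       156.3900
  7     5,037.50     3,295.4330    23,068.0311
  Σ                  3,478.3931    23,676.1132
P = 3,478.3931; Macaulay duration = 23,676.1132 / 3,478.3931 = 6.80662 years.
Modified duration = D_Mac / (1 + y) = 6.80662 / 1.0625 = 6.40623 years.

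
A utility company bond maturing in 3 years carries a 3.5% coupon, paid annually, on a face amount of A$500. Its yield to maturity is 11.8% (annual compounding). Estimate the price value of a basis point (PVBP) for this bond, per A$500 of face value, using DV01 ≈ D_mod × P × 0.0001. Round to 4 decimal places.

A$0.1033

Periodic yield y = 0.118.
  t   CF        PV=CF/(1+0.118)^t    t·PV
  1        17.50        15.6530        15.6530
  2        17.50        14.0009        28.0017
  3       517.50       370.3266     1,110.9799
  Σ                    399.9804     1,154.6345
P = 399.9804; D_Mac = 2.88673 yrs; D_mod = 2.58205 yrs.
DV01 ≈ 2.58205 × 399.9804 × 0.0001 = 0.103277.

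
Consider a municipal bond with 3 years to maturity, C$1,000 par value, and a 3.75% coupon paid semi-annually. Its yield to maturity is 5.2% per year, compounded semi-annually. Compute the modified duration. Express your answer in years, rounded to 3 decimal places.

2.789 years

Periodic yield y = 0.026. First find Macaulay duration:
  t   CF        PV=CF/(1+0.026)^t    t·PV
  1        18.75        18.2749        18.2749
  2        18.75        17.8117        35.6235
  3        18.75        17.3604        52.0811
  4        18.75        16.9204        67.6818
  5        18.75        16.4917        82.4583
  6     1,018.75       873.3402     5,240.0413
  Σ                    960.1993     5,496.1609
P = 960.1993; Macaulay duration = 5,496.1609 / 960.1993 = 5.72398 half-year periods = 2.86199 years.
Modified duration = D_Mac / (1 + y) = 2.86199 / 1.026 = 2.78946 years.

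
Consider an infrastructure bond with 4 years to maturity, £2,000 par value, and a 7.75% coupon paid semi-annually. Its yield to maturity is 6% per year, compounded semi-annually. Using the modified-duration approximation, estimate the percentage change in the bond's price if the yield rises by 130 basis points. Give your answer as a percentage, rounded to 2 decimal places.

-4.46%

Periodic yield y = 0.03. Modified duration first:
  t   CF        PV=CF/(1+0.03)^t    t·PV
  1        77.50        75.2427        75.2427
  2        77.50        73.0512       146.1024
  3        77.50        70.9235       212.7704
  4        77.50        68.8577       275.4310
  5        77.50        66.8522       334.2609
  6        77.50        64.9050       389.4302
  7        77.50        63.0146       441.1021
  8     2,077.50     1,639.9977    13,119.9815
  Σ                  2,122.8446    14,994.3212
P = 2,122.8446; D_Mac = 7.06332 half-year periods = 3.53166 yrs; D_mod = 3.53166/(1+0.03) = 3.42879 yrs.
ΔP/P ≈ -D_mod · Δy = -3.42879 × (+0.013) = -0.044574 = -4.4574%.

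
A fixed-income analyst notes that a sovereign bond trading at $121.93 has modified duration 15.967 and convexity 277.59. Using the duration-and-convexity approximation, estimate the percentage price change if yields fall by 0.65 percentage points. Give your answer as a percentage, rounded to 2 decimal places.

+10.96%

Duration effect: -D_mod·Δy = -15.967 × (-0.0065) = +0.1037855
Convexity effect: ½·C·(Δy)² = 0.5 × 277.59 × (-0.0065)² = +0.00586408875
ΔP/P ≈ +0.1037855 + 0.00586408875 = +0.10964958875
= +10.964958875%.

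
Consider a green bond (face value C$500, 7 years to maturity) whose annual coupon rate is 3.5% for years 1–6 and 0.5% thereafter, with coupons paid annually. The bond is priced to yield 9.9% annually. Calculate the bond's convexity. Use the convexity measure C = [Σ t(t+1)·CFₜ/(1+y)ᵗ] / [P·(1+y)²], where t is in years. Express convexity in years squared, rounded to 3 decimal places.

With y = 0.099:
  t   CF        PV=CF/(1+0.099)^t    t·PV        t(t+1)·PV
  1        17.50        15.9236        15.9236          31.8471
  2        17.50        14.4891        28.9783          86.9349
  3        17.50        13.1839        39.5518         158.2072
  4        17.50        11.9963        47.9852         239.9260
  5        17.50        10.9156        54.5782         327.4695
  6        17.50         9.9323        59.5941         417.1586
  7       502.50       259.5089     1,816.5621      14,532.4971
  Σ                    335.9498     2,063.1733      15,794.0404
P = 335.9498.
Convexity = Σ t(t+1)·PV / [P·(1+y)²] = 15,794.0404 / (335.9498 × 1.207801) = 38.92454.

38.925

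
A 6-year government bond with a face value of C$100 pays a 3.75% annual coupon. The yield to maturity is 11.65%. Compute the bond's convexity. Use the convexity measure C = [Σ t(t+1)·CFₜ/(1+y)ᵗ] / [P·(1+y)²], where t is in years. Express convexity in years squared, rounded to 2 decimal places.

With y = 0.1165:
  t   CF        PV=CF/(1+0.1165)^t    t·PV        t(t+1)·PV
  1         3.75         3.3587         3.3587           6.7174
  2         3.75         3.0082         6.0165          18.0495
  3         3.75         2.6944         8.0831          32.3323
  4         3.75         2.4132         9.6529          48.2643
  5         3.75         2.1614        10.8071          64.8424
  6       103.75        53.5594       321.3564       2,249.4950
  Σ                     67.1954       359.2746       2,419.7009
P = 67.1954.
Convexity = Σ t(t+1)·PV / [P·(1+y)²] = 2,419.7009 / (67.1954 × 1.246572) = 28.88717.

28.89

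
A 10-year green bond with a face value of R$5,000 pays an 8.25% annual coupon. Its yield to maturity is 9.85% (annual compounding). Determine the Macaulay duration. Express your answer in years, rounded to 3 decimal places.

Periodic yield y = 0.0985. Discount each cash flow and weight by its year:
  t   CF        PV=CF/(1+0.0985)^t    t·PV
  1       412.50       375.5121       375.5121
  2       412.50       341.8407       683.6815
  3       412.50       311.1887       933.5660
  4       412.50       283.2851     1,133.1403
  5       412.50       257.8836     1,289.4178
  6       412.50       234.7597     1,408.5583
  7       412.50       213.7094     1,495.9655
  8       412.50       194.5465     1,556.3721
  9       412.50       177.1020     1,593.9178
  10    5,412.50     2,115.4234    21,154.2336
  Σ                  4,505.2510    31,624.3650
Price P = Σ PV = 4,505.2510.
Macaulay duration = Σ(t·PV) / P = 31,624.3650 / 4,505.2510 = 7.01945 years.

7.019 years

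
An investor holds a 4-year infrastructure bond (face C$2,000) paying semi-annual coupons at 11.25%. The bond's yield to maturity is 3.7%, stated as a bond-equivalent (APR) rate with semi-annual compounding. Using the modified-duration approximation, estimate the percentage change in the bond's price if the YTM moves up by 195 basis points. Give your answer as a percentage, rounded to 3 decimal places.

Periodic yield y = 0.0185. Modified duration first:
  t   CF        PV=CF/(1+0.0185)^t    t·PV
  1       112.50       110.4566       110.4566
  2       112.50       108.4502       216.9004
  3       112.50       106.4803       319.4410
  4       112.50       104.5462       418.1849
  5       112.50       102.6473       513.2363
  6       112.50       100.7828       604.6967
  7       112.50        98.9522       692.6651
  8     2,112.50     1,824.3512    14,594.8097
  Σ                  2,556.6668    17,470.3908
P = 2,556.6668; D_Mac = 6.83327 half-year periods = 3.41663 yrs; D_mod = 3.41663/(1+0.0185) = 3.35457 yrs.
ΔP/P ≈ -D_mod · Δy = -3.35457 × (+0.0195) = -0.065414 = -6.5414%.

-6.541%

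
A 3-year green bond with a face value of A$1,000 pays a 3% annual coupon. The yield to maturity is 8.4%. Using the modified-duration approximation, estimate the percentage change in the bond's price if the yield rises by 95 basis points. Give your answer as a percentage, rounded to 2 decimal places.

-2.55%

Periodic yield y = 0.084. Modified duration first:
  t   CF        PV=CF/(1+0.084)^t    t·PV
  1        30.00        27.6753        27.6753
  2        30.00        25.5307        51.0614
  3     1,030.00       808.6291     2,425.8874
  Σ                    861.8351     2,504.6240
P = 861.8351; D_Mac = 2.90615 yrs; D_mod = 2.90615/(1+0.084) = 2.68095 yrs.
ΔP/P ≈ -D_mod · Δy = -2.68095 × (+0.0095) = -0.025469 = -2.5469%.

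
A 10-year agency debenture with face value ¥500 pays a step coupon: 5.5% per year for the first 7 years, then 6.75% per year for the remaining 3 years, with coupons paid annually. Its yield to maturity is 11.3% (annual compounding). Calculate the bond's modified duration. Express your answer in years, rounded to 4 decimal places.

Periodic yield y = 0.113. First find Macaulay duration:
  t   CF        PV=CF/(1+0.113)^t    t·PV
  1        27.50        24.7080        24.7080
  2        27.50        22.1995        44.3989
  3        27.50        19.9456        59.8368
  4        27.50        17.9206        71.6823
  5        27.50        16.1011        80.5057
  6        27.50        14.4664        86.7986
  7        27.50        12.9977        90.9839
  8        33.75        14.3322       114.6575
  9        33.75        12.8771       115.8937
  10      533.75       182.9727     1,829.7268
  Σ                    338.5209     2,519.1923
P = 338.5209; Macaulay duration = 2,519.1923 / 338.5209 = 7.44176 years.
Modified duration = D_Mac / (1 + y) = 7.44176 / 1.113 = 6.68622 years.

6.6862 years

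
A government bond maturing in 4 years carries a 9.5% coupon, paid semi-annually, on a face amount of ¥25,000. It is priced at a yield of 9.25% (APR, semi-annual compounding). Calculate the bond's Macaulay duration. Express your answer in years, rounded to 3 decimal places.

3.422 years

Periodic yield y = 0.04625. Discount each cash flow and weight by its period:
  t   CF        PV=CF/(1+0.04625)^t    t·PV
  1     1,187.50     1,135.0060     1,135.0060
  2     1,187.50     1,084.8325     2,169.6649
  3     1,187.50     1,036.8769     3,110.6307
  4     1,187.50       991.0413     3,964.1650
  5     1,187.50       947.2318     4,736.1589
  6     1,187.50       905.3589     5,432.1536
  7     1,187.50       865.3371     6,057.3597
  8    26,187.50    18,239.3884   145,915.1075
  Σ                 25,205.0729   172,520.2463
Price P = Σ PV = 25,205.0729.
Macaulay duration = Σ(t·PV) / P = 172,520.2463 / 25,205.0729 = 6.84466 half-year periods.
In years: 6.84466 / 2 = 3.42233 years.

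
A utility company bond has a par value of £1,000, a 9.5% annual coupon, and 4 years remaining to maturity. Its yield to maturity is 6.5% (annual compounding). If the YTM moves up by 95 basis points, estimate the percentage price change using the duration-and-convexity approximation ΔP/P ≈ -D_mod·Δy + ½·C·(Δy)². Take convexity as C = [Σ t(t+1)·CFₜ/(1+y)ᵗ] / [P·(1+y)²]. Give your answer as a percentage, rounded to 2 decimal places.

-3.09%

With y = 0.065:
  t   CF        PV=CF/(1+0.065)^t    t·PV        t(t+1)·PV
  1        95.00        89.2019        89.2019         178.4038
  2        95.00        83.7576       167.5153         502.5458
  3        95.00        78.6457       235.9370         943.7480
  4     1,095.00       851.1688     3,404.6751      17,023.3757
  Σ                  1,102.7740     3,897.3293      18,648.0732
P = 1,102.7740; D_Mac = 3.53411 yrs; D_mod = 3.31842 yrs; C = 14.90899.
Duration effect: -3.31842 × (+0.0095) = -0.031525
Convexity effect: 0.5 × 14.90899 × (0.0095)² = +0.0006728
ΔP/P ≈ -0.031525 + 0.0006728 = -0.030852 = -3.0852%.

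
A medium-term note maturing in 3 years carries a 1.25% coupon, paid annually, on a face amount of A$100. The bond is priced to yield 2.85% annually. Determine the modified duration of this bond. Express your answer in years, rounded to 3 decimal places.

2.880 years

Periodic yield y = 0.0285. First find Macaulay duration:
  t   CF        PV=CF/(1+0.0285)^t    t·PV
  1         1.25         1.2154         1.2154
  2         1.25         1.1817         2.3634
  3       101.25        93.0641       279.1923
  Σ                     95.4611       282.7710
P = 95.4611; Macaulay duration = 282.7710 / 95.4611 = 2.96216 years.
Modified duration = D_Mac / (1 + y) = 2.96216 / 1.0285 = 2.88008 years.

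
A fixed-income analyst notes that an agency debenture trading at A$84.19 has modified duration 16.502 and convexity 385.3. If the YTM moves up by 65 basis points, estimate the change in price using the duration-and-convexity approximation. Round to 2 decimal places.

Duration effect: -D_mod·Δy = -16.502 × (+0.0065) = -0.107263
Convexity effect: ½·C·(Δy)² = 0.5 × 385.3 × (0.0065)² = +0.0081394625
ΔP/P ≈ -0.107263 + 0.0081394625 = -0.0991235375
ΔP ≈ 84.19 × (-0.0991235375) = -8.345210622125.

-A$8.35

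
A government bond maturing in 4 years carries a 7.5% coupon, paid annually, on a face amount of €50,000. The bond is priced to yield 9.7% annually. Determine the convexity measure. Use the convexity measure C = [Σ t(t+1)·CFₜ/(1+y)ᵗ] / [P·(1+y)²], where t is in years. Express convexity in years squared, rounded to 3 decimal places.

14.334

With y = 0.097:
  t   CF        PV=CF/(1+0.097)^t    t·PV        t(t+1)·PV
  1     3,750.00     3,418.4139     3,418.4139       6,836.8277
  2     3,750.00     3,116.1475     6,232.2951      18,696.8853
  3     3,750.00     2,840.6085     8,521.8256      34,087.3022
  4    53,750.00    37,115.2131   148,460.8524     742,304.2618
  Σ                 46,490.3830   166,633.3868     801,925.2769
P = 46,490.3830.
Convexity = Σ t(t+1)·PV / [P·(1+y)²] = 801,925.2769 / (46,490.3830 × 1.203409) = 14.33367.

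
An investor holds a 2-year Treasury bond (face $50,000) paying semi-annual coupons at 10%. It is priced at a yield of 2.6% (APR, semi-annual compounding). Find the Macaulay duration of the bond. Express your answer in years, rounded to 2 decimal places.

Periodic yield y = 0.013. Discount each cash flow and weight by its period:
  t   CF        PV=CF/(1+0.013)^t    t·PV
  1     2,500.00     2,467.9171     2,467.9171
  2     2,500.00     2,436.2459     4,872.4918
  3     2,500.00     2,404.9811     7,214.9434
  4    52,500.00    49,856.4696   199,425.8782
  Σ                 57,165.6136   213,981.2305
Price P = Σ PV = 57,165.6136.
Macaulay duration = Σ(t·PV) / P = 213,981.2305 / 57,165.6136 = 3.74318 half-year periods.
In years: 3.74318 / 2 = 1.87159 years.

1.87 years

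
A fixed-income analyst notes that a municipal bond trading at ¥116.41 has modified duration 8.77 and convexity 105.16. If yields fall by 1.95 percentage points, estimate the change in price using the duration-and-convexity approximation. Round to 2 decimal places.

+¥22.24

Duration effect: -D_mod·Δy = -8.77 × (-0.0195) = +0.171015
Convexity effect: ½·C·(Δy)² = 0.5 × 105.16 × (-0.0195)² = +0.019993545
ΔP/P ≈ +0.171015 + 0.019993545 = +0.191008545
ΔP ≈ 116.41 × (+0.191008545) = +22.23530472345.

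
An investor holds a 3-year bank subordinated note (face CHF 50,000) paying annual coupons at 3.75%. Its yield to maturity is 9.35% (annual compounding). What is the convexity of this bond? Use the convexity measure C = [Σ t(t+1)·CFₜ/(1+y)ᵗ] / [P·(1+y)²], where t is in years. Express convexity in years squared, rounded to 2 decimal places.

With y = 0.0935:
  t   CF        PV=CF/(1+0.0935)^t    t·PV        t(t+1)·PV
  1     1,875.00     1,714.6776     1,714.6776       3,429.3553
  2     1,875.00     1,568.0637     3,136.1274       9,408.3821
  3    51,875.00    39,673.6125   119,020.8376     476,083.3505
  Σ                 42,956.3539   123,871.6426     488,921.0879
P = 42,956.3539.
Convexity = Σ t(t+1)·PV / [P·(1+y)²] = 488,921.0879 / (42,956.3539 × 1.195742) = 9.51862.

9.52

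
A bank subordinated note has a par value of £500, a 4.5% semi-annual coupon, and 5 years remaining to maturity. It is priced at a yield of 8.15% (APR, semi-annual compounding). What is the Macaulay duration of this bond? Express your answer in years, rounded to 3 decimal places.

Periodic yield y = 0.04075. Discount each cash flow and weight by its period:
  t   CF        PV=CF/(1+0.04075)^t    t·PV
  1        11.25        10.8095        10.8095
  2        11.25        10.3863        20.7725
  3        11.25         9.9796        29.9388
  4        11.25         9.5889        38.3554
  5        11.25         9.2134        46.0671
  6        11.25         8.8527        53.1160
  7        11.25         8.5060        59.5423
  8        11.25         8.1730        65.3839
  9        11.25         7.8530        70.6769
  10      511.25       342.9013     3,429.0130
  Σ                    426.2636     3,823.6754
Price P = Σ PV = 426.2636.
Macaulay duration = Σ(t·PV) / P = 3,823.6754 / 426.2636 = 8.97021 half-year periods.
In years: 8.97021 / 2 = 4.48511 years.

4.485 years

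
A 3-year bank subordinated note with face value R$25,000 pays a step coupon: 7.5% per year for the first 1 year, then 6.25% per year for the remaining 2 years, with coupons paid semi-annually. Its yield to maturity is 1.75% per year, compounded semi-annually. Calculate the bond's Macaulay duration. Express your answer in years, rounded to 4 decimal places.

Periodic yield y = 0.00875. Discount each cash flow and weight by its period:
  t   CF        PV=CF/(1+0.00875)^t    t·PV
  1       937.50       929.3680       929.3680
  2       937.50       921.3066     1,842.6132
  3       781.25       761.0959     2,283.2877
  4       781.25       754.4941     3,017.9763
  5       781.25       747.9495     3,739.7476
  6    25,781.25    24,468.2373   146,809.4238
  Σ                 28,582.4515   158,622.4168
Price P = Σ PV = 28,582.4515.
Macaulay duration = Σ(t·PV) / P = 158,622.4168 / 28,582.4515 = 5.54964 half-year periods.
In years: 5.54964 / 2 = 2.77482 years.

2.7748 years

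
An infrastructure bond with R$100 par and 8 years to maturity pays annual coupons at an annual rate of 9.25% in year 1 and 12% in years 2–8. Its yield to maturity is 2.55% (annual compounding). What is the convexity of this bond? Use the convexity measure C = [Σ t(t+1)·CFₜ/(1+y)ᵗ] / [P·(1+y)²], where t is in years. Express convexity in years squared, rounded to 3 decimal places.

With y = 0.0255:
  t   CF        PV=CF/(1+0.0255)^t    t·PV        t(t+1)·PV
  1         9.25         9.0200         9.0200          18.0400
  2        12.00        11.4106        22.8213          68.4638
  3        12.00        11.1269        33.3807         133.5228
  4        12.00        10.8502        43.4009         217.0044
  5        12.00        10.5804        52.9021         317.4126
  6        12.00        10.3173        61.9040         433.3278
  7        12.00        10.0608        70.4255         563.4036
  8       112.00        91.5657       732.5254       6,592.7287
  Σ                    164.9320     1,026.3798       8,343.9037
P = 164.9320.
Convexity = Σ t(t+1)·PV / [P·(1+y)²] = 8,343.9037 / (164.9320 × 1.051650) = 48.10532.

48.105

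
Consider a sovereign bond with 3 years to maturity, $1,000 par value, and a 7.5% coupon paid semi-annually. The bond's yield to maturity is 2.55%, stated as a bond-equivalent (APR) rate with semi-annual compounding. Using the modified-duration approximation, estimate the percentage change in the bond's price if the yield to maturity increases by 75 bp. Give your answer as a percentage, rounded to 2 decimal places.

-2.04%

Periodic yield y = 0.01275. Modified duration first:
  t   CF        PV=CF/(1+0.01275)^t    t·PV
  1        37.50        37.0279        37.0279
  2        37.50        36.5617        73.1235
  3        37.50        36.1014       108.3043
  4        37.50        35.6469       142.5878
  5        37.50        35.1982       175.9908
  6     1,037.50       961.5560     5,769.3362
  Σ                  1,142.0922     6,306.3704
P = 1,142.0922; D_Mac = 5.52177 half-year periods = 2.76088 yrs; D_mod = 2.76088/(1+0.01275) = 2.72613 yrs.
ΔP/P ≈ -D_mod · Δy = -2.72613 × (+0.0075) = -0.020446 = -2.0446%.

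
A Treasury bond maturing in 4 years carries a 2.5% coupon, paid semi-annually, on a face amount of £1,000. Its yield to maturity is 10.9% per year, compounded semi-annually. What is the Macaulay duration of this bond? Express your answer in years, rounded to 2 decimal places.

3.80 years

Periodic yield y = 0.0545. Discount each cash flow and weight by its period:
  t   CF        PV=CF/(1+0.0545)^t    t·PV
  1        12.50        11.8540        11.8540
  2        12.50        11.2413        22.4826
  3        12.50        10.6603        31.9810
  4        12.50        10.1094        40.4374
  5        12.50         9.5869        47.9344
  6        12.50         9.0914        54.5484
  7        12.50         8.6215        60.3507
  8     1,012.50       662.2506     5,298.0048
  Σ                    733.4153     5,567.5932
Price P = Σ PV = 733.4153.
Macaulay duration = Σ(t·PV) / P = 5,567.5932 / 733.4153 = 7.59132 half-year periods.
In years: 7.59132 / 2 = 3.79566 years.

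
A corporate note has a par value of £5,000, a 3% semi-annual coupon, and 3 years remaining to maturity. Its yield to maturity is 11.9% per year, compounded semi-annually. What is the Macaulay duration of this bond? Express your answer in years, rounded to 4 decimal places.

2.8738 years

Periodic yield y = 0.0595. Discount each cash flow and weight by its period:
  t   CF        PV=CF/(1+0.0595)^t    t·PV
  1        75.00        70.7881        70.7881
  2        75.00        66.8127       133.6255
  3        75.00        63.0606       189.1819
  4        75.00        59.5192       238.0770
  5        75.00        56.1767       280.8837
  6     5,075.00     3,587.8170    21,526.9018
  Σ                  3,904.1744    22,439.4580
Price P = Σ PV = 3,904.1744.
Macaulay duration = Σ(t·PV) / P = 22,439.4580 / 3,904.1744 = 5.74756 half-year periods.
In years: 5.74756 / 2 = 2.87378 years.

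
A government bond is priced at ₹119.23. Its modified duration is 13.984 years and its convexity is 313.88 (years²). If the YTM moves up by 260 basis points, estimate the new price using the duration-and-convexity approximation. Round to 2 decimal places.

₹88.53

Duration effect: -D_mod·Δy = -13.984 × (+0.026) = -0.363584
Convexity effect: ½·C·(Δy)² = 0.5 × 313.88 × (0.026)² = +0.10609144
ΔP/P ≈ -0.363584 + 0.10609144 = -0.25749256
New price ≈ 119.23 × (1 - 0.25749256) = 88.5291620712.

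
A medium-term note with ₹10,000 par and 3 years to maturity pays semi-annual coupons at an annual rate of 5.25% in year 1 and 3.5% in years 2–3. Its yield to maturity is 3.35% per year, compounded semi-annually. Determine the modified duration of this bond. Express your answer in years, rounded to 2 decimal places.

Periodic yield y = 0.01675. First find Macaulay duration:
  t   CF        PV=CF/(1+0.01675)^t    t·PV
  1       262.50       258.1756       258.1756
  2       262.50       253.9224       507.8447
  3       175.00       166.4928       499.4785
  4       175.00       163.7500       655.0000
  5       175.00       161.0524       805.2619
  6    10,175.00     9,209.7816    55,258.6896
  Σ                 10,213.1747    57,984.4502
P = 10,213.1747; Macaulay duration = 57,984.4502 / 10,213.1747 = 5.67742 half-year periods = 2.83871 years.
Modified duration = D_Mac / (1 + y) = 2.83871 / 1.01675 = 2.79194 years.

2.79 years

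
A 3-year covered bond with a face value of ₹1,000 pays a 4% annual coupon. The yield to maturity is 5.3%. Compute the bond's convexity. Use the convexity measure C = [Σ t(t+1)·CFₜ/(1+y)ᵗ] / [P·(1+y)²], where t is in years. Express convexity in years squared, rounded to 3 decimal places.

10.265

With y = 0.053:
  t   CF        PV=CF/(1+0.053)^t    t·PV        t(t+1)·PV
  1        40.00        37.9867        37.9867          75.9734
  2        40.00        36.0747        72.1495         216.4485
  3     1,040.00       890.7344     2,672.2032      10,688.8128
  Σ                    964.7958     2,782.3394      10,981.2347
P = 964.7958.
Convexity = Σ t(t+1)·PV / [P·(1+y)²] = 10,981.2347 / (964.7958 × 1.108809) = 10.26500.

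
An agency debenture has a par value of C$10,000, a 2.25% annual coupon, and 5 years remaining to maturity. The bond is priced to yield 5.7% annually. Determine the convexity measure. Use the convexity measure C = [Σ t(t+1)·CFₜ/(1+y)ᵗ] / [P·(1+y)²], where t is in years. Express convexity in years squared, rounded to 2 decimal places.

With y = 0.057:
  t   CF        PV=CF/(1+0.057)^t    t·PV        t(t+1)·PV
  1       225.00       212.8666       212.8666         425.7332
  2       225.00       201.3875       402.7750       1,208.3251
  3       225.00       190.5275       571.5824       2,286.3294
  4       225.00       180.2530       721.0121       3,605.0606
  5    10,225.00     7,749.7623    38,748.8113     232,492.8680
  Σ                  8,534.7969    40,657.0474     240,018.3162
P = 8,534.7969.
Convexity = Σ t(t+1)·PV / [P·(1+y)²] = 240,018.3162 / (8,534.7969 × 1.117249) = 25.17104.

25.17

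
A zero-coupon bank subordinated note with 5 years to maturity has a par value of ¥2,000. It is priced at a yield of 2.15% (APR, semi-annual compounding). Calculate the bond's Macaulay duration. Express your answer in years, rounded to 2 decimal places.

A zero-coupon bond has a single cash flow at maturity, so its Macaulay duration equals its maturity: 5 years.
(Equivalently: 10 semi-annual periods ÷ 2 = 5 years.)

5.00 years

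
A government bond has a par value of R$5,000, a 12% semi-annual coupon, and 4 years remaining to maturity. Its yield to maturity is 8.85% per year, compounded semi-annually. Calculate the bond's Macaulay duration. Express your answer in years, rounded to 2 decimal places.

3.33 years

Periodic yield y = 0.04425. Discount each cash flow and weight by its period:
  t   CF        PV=CF/(1+0.04425)^t    t·PV
  1       300.00       287.2875       287.2875
  2       300.00       275.1137       550.2275
  3       300.00       263.4558       790.3675
  4       300.00       252.2919     1,009.1676
  5       300.00       241.6011     1,208.0053
  6       300.00       231.3632     1,388.1794
  7       300.00       221.5592     1,550.9147
  8     5,300.00     3,748.3488    29,986.7905
  Σ                  5,521.0213    36,770.9400
Price P = Σ PV = 5,521.0213.
Macaulay duration = Σ(t·PV) / P = 36,770.9400 / 5,521.0213 = 6.66017 half-year periods.
In years: 6.66017 / 2 = 3.33008 years.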